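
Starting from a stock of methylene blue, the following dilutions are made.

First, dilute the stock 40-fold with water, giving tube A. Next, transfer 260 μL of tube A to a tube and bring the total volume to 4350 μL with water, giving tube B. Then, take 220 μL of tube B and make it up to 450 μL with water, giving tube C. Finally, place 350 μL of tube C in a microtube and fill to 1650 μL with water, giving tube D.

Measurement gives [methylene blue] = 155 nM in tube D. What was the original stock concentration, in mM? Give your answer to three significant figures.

1.00 mM

Step 1: 40-fold → factor 40
Step 2: 260 μL brought to 4350 μL → factor 4350/260 = 16.731
Step 3: 220 μL brought to 450 μL → factor 450/220 = 2.0455
Step 4: 350 μL brought to 1650 μL → factor 1650/350 = 4.7143
Overall dilution factor = 40 × 16.731 × 2.0455 × 4.7143 = 6453.3
Stock = 155 nM × 6453.3 = 1.000 × 10^6 nM = 1.00 mM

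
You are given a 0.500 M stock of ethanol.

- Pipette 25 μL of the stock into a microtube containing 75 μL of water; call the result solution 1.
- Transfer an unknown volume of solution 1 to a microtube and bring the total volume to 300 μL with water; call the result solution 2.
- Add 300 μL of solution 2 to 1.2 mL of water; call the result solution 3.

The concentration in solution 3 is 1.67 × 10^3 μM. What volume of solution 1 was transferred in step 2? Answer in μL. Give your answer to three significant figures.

Step 1: 25 μL + 75 μL = 100 μL total → factor 100/25 = 4
Step 2: v brought to 300 μL → factor = 300 μL/v
Step 3: 300 μL + 1.2 mL = 1500 μL total → factor 1500/300 = 5
Product of known-step factors = 20
Overall factor = 0.500 M / (1.67 × 10^3 μM) = 299.4
Step-2 factor = 299.4 / 20 = 14.97
v = 300 μL / 14.97 = 20.0 μL

20.0 μL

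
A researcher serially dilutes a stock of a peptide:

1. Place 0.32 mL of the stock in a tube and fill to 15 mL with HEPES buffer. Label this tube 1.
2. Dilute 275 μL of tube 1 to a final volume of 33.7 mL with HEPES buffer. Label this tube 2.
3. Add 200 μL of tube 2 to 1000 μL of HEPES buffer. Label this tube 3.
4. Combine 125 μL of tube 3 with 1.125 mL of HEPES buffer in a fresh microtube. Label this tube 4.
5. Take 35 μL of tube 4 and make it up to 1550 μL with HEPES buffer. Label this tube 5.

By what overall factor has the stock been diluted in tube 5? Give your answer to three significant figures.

Step 1: 0.32 mL brought to 15 mL → factor 15/0.32 = 46.875
Step 2: 275 μL brought to 33.7 mL → factor 33700/275 = 122.55
Step 3: 200 μL + 1000 μL = 1200 μL total → factor 1200/200 = 6
Step 4: 125 μL + 1.125 mL = 1250 μL total → factor 1250/125 = 10
Step 5: 35 μL brought to 1550 μL → factor 1550/35 = 44.286
Overall dilution factor = 46.875 × 122.55 × 6 × 10 × 44.286 = 1.5263 × 10^7

1.53 × 10^7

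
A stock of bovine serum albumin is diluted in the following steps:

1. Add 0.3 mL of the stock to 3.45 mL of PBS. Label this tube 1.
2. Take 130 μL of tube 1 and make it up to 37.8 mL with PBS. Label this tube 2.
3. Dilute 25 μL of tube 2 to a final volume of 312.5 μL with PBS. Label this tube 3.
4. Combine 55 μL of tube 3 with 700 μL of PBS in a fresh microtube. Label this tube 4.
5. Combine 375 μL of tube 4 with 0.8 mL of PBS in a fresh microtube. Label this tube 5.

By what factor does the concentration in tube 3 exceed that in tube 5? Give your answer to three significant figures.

Step 1: 0.3 mL + 3.45 mL = 3.75 mL total → factor 3.75/0.3 = 12.5
Step 2: 130 μL brought to 37.8 mL → factor 37800/130 = 290.77
Step 3: 25 μL brought to 312.5 μL → factor 312.5/25 = 12.5
Step 4: 55 μL + 700 μL = 755 μL total → factor 755/55 = 13.727
Step 5: 375 μL + 0.8 mL = 1175 μL total → factor 1175/375 = 3.1333
Dilution factor to tube 3 = 45433; to tube 5 = 1.9542 × 10^6
[tube 3]/[tube 5] = (factor to tube 5)/(factor to tube 3) = 1.9542 × 10^6/45433 = 43.0

43.0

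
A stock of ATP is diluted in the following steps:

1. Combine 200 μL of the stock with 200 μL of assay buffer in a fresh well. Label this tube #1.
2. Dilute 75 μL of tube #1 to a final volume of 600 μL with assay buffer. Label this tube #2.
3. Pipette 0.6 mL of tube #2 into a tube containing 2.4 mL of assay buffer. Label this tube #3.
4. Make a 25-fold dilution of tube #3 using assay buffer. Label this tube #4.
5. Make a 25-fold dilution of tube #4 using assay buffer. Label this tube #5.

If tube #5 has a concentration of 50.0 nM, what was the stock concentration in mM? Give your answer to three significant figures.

2.50 mM

Step 1: 200 μL + 200 μL = 400 μL total → factor 400/200 = 2
Step 2: 75 μL brought to 600 μL → factor 600/75 = 8
Step 3: 0.6 mL + 2.4 mL = 3 mL total → factor 3/0.6 = 5
Step 4: 25-fold → factor 25
Step 5: 25-fold → factor 25
Overall dilution factor = 2 × 8 × 5 × 25 × 25 = 50000
Stock = 50.0 nM × 50000 = 2.500 × 10^6 nM = 2.50 mM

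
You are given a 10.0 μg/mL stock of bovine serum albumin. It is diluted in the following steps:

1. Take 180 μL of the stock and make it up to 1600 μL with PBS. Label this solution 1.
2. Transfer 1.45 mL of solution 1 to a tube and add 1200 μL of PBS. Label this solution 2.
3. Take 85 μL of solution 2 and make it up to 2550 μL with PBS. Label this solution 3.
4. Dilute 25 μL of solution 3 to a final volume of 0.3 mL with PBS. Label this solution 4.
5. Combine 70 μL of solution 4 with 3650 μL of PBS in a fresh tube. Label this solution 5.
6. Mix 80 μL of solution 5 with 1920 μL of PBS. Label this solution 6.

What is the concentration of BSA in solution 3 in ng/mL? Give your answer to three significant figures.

20.5 ng/mL

Step 1: 180 μL brought to 1600 μL → factor 1600/180 = 8.8889
Step 2: 1.45 mL + 1200 μL = 2.65 mL total → factor 2.65/1.45 = 1.8276
Step 3: 85 μL brought to 2550 μL → factor 2550/85 = 30
Dilution factor through solution 3 = 8.8889 × 1.8276 × 30 = 487.36
[solution 3] = 10.0 μg/mL / 487.36 = 0.02052 μg/mL = 20.5 ng/mL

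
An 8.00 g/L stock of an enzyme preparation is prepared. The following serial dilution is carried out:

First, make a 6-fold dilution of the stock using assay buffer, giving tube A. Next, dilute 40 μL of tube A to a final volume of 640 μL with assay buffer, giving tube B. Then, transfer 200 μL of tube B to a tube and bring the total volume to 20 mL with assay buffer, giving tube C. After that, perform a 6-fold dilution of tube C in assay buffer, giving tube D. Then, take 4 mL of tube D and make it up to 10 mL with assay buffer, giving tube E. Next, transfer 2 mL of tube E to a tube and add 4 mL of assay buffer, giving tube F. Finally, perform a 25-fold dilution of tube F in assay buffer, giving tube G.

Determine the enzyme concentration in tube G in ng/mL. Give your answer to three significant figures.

Step 1: 6-fold → factor 6
Step 2: 40 μL brought to 640 μL → factor 640/40 = 16
Step 3: 200 μL brought to 20 mL → factor 20000/200 = 100
Step 4: 6-fold → factor 6
Step 5: 4 mL brought to 10 mL → factor 10/4 = 2.5
Step 6: 2 mL + 4 mL = 6 mL total → factor 6/2 = 3
Step 7: 25-fold → factor 25
Overall dilution factor = 6 × 16 × 100 × 6 × 2.5 × 3 × 25 = 1.08 × 10^7
Final = 8.00 g/L / 1.08 × 10^7 = 7.407 × 10^-7 g/L = 0.741 ng/mL

0.741 ng/mL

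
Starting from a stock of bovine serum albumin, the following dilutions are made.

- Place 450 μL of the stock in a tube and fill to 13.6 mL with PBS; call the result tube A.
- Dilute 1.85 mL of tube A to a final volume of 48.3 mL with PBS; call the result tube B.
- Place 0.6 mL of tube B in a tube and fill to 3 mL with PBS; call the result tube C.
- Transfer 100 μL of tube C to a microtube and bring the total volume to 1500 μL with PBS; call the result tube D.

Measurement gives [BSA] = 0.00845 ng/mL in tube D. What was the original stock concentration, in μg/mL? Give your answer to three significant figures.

Step 1: 450 μL brought to 13.6 mL → factor 13600/450 = 30.222
Step 2: 1.85 mL brought to 48.3 mL → factor 48.3/1.85 = 26.108
Step 3: 0.6 mL brought to 3 mL → factor 3/0.6 = 5
Step 4: 100 μL brought to 1500 μL → factor 1500/100 = 15
Overall dilution factor = 30.222 × 26.108 × 5 × 15 = 59178
Stock = 0.00845 ng/mL × 59178 = 500.1 ng/mL = 0.500 μg/mL

0.500 μg/mL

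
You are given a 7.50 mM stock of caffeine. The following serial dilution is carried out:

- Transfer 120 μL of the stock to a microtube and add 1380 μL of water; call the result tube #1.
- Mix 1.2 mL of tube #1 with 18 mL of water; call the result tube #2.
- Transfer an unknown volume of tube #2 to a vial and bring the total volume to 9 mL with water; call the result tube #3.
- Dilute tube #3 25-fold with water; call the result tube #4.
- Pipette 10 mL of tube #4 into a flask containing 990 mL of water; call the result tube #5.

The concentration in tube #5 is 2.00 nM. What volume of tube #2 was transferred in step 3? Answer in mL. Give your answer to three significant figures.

Step 1: 120 μL + 1380 μL = 1500 μL total → factor 1500/120 = 12.5
Step 2: 1.2 mL + 18 mL = 19.2 mL total → factor 19.2/1.2 = 16
Step 3: v brought to 9 mL → factor = 9 mL/v
Step 4: 25-fold → factor 25
Step 5: 10 mL + 990 mL = 1000 mL total → factor 1000/10 = 100
Product of known-step factors = 5 × 10^5
Overall factor = 7.50 mM / (2.00 nM) = 3.75 × 10^6
Step-3 factor = 3.75 × 10^6 / 5 × 10^5 = 7.5
v = 9 mL / 7.5 = 1.20 mL

1.20 mL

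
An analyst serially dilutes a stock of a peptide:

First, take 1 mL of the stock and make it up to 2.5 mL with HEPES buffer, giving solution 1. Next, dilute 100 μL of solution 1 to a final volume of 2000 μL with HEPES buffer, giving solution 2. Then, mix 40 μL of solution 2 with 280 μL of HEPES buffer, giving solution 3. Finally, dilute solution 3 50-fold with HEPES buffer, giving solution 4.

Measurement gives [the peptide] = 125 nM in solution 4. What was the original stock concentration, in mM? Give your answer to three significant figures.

2.50 mM

Step 1: 1 mL brought to 2.5 mL → factor 2.5/1 = 2.5
Step 2: 100 μL brought to 2000 μL → factor 2000/100 = 20
Step 3: 40 μL + 280 μL = 320 μL total → factor 320/40 = 8
Step 4: 50-fold → factor 50
Overall dilution factor = 2.5 × 20 × 8 × 50 = 20000
Stock = 125 nM × 20000 = 2.500 × 10^6 nM = 2.50 mM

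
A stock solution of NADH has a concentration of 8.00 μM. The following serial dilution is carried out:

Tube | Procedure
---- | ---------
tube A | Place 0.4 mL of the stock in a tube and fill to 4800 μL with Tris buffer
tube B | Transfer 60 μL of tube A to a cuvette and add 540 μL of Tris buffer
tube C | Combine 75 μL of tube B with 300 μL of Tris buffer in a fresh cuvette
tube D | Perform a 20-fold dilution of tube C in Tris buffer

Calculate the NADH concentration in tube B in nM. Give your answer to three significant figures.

66.7 nM

Step 1: 0.4 mL brought to 4800 μL → factor 4.8/0.4 = 12
Step 2: 60 μL + 540 μL = 600 μL total → factor 600/60 = 10
Dilution factor through tube B = 12 × 10 = 120
[tube B] = 8.00 μM / 120 = 0.06667 μM = 66.7 nM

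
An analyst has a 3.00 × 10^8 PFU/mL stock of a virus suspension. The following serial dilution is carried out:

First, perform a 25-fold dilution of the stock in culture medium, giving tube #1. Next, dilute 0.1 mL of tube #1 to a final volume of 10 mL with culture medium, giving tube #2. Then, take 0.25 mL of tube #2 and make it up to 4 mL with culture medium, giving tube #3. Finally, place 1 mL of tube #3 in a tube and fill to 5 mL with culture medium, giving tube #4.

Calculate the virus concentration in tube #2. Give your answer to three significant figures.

Step 1: 25-fold → factor 25
Step 2: 0.1 mL brought to 10 mL → factor 10/0.1 = 100
Dilution factor through tube #2 = 25 × 100 = 2500
[tube #2] = 3.00 × 10^8 PFU/mL / 2500 = 1.20 × 10^5 PFU/mL

1.20 × 10^5 PFU/mL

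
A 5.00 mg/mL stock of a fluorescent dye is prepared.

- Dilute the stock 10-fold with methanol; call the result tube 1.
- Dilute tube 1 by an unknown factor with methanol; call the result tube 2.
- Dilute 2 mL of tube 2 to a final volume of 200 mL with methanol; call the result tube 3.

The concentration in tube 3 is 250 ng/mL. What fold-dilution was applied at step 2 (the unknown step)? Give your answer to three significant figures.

20.0-fold

Step 1: 10-fold → factor 10
Step 2: unknown factor x
Step 3: 2 mL brought to 200 mL → factor 200/2 = 100
Product of known-step factors = 1000
Overall factor = 5.00 mg/mL / (250 ng/mL) = 20000
x = 20000 / 1000 = 20.0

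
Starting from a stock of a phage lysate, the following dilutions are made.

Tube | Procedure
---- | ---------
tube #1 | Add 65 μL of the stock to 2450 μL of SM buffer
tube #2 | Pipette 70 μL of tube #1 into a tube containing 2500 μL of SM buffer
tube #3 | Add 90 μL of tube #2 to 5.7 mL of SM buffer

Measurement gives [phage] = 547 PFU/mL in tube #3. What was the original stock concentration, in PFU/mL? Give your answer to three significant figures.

Step 1: 65 μL + 2450 μL = 2515 μL total → factor 2515/65 = 38.692
Step 2: 70 μL + 2500 μL = 2570 μL total → factor 2570/70 = 36.714
Step 3: 90 μL + 5.7 mL = 5790 μL total → factor 5790/90 = 64.333
Overall dilution factor = 38.692 × 36.714 × 64.333 = 91389
Stock = 547 PFU/mL × 91389 = 5.00 × 10^7 PFU/mL

5.00 × 10^7 PFU/mL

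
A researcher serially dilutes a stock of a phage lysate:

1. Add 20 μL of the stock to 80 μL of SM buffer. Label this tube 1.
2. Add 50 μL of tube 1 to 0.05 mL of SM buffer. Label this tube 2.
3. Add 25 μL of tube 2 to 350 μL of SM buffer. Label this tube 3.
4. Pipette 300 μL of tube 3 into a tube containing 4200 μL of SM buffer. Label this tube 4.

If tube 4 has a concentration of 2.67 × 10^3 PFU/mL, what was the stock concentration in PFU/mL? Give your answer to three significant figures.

6.01 × 10^6 PFU/mL

Step 1: 20 μL + 80 μL = 100 μL total → factor 100/20 = 5
Step 2: 50 μL + 0.05 mL = 100 μL total → factor 100/50 = 2
Step 3: 25 μL + 350 μL = 375 μL total → factor 375/25 = 15
Step 4: 300 μL + 4200 μL = 4500 μL total → factor 4500/300 = 15
Overall dilution factor = 5 × 2 × 15 × 15 = 2250
Stock = 2.67 × 10^3 PFU/mL × 2250 = 6.01 × 10^6 PFU/mL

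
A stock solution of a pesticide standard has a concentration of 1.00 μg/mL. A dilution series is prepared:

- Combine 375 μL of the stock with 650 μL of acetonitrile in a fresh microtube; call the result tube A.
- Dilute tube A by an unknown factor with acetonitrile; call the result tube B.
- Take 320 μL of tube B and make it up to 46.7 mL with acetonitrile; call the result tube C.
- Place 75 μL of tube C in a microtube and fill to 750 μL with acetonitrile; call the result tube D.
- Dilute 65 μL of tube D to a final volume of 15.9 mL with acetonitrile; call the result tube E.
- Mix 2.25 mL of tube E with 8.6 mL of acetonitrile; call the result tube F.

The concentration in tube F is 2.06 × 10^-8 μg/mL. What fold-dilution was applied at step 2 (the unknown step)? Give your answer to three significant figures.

Step 1: 375 μL + 650 μL = 1025 μL total → factor 1025/375 = 2.7333
Step 2: unknown factor x
Step 3: 320 μL brought to 46.7 mL → factor 46700/320 = 145.94
Step 4: 75 μL brought to 750 μL → factor 750/75 = 10
Step 5: 65 μL brought to 15.9 mL → factor 15900/65 = 244.62
Step 6: 2.25 mL + 8.6 mL = 10.85 mL total → factor 10.85/2.25 = 4.8222
Product of known-step factors = 4.7053 × 10^6
Overall factor = 1.00 μg/mL / (2.06 × 10^-8 μg/mL) = 4.8544 × 10^7
x = 4.8544 × 10^7 / 4.7053 × 10^6 = 10.3

10.3-fold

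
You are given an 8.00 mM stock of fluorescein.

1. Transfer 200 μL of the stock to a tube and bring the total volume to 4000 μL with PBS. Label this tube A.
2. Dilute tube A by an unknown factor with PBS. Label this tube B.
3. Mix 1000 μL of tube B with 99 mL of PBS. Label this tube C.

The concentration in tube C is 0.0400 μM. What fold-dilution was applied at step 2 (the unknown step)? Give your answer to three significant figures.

Step 1: 200 μL brought to 4000 μL → factor 4000/200 = 20
Step 2: unknown factor x
Step 3: 1000 μL + 99 mL = 1 × 10^5 μL total → factor 1 × 10^5/1000 = 100
Product of known-step factors = 2000
Overall factor = 8.00 mM / (0.0400 μM) = 2 × 10^5
x = 2 × 10^5 / 2000 = 100

100-fold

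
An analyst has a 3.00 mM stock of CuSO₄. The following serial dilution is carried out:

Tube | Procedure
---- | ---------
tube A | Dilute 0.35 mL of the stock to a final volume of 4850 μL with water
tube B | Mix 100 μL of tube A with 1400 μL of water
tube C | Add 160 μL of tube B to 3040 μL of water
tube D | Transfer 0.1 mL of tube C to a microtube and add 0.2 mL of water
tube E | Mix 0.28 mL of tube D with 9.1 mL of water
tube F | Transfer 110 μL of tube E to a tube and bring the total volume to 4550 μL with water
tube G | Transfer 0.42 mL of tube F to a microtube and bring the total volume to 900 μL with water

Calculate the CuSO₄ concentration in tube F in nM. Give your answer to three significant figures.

0.174 nM

Step 1: 0.35 mL brought to 4850 μL → factor 4.85/0.35 = 13.857
Step 2: 100 μL + 1400 μL = 1500 μL total → factor 1500/100 = 15
Step 3: 160 μL + 3040 μL = 3200 μL total → factor 3200/160 = 20
Step 4: 0.1 mL + 0.2 mL = 0.3 mL total → factor 0.3/0.1 = 3
Step 5: 0.28 mL + 9.1 mL = 9.38 mL total → factor 9.38/0.28 = 33.5
Step 6: 110 μL brought to 4550 μL → factor 4550/110 = 41.364
Dilution factor through tube F = 13.857 × 15 × 20 × 3 × 33.5 × 41.364 = 1.7281 × 10^7
[tube F] = 3.00 mM / 1.7281 × 10^7 = 1.736 × 10^-7 mM = 0.174 nM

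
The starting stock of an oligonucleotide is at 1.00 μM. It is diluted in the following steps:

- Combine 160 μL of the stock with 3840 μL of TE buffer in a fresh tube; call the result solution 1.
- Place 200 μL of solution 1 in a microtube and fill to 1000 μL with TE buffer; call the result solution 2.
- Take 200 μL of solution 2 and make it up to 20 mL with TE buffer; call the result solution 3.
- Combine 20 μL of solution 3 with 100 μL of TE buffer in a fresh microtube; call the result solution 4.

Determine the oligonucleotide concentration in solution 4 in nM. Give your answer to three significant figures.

0.0133 nM

Step 1: 160 μL + 3840 μL = 4000 μL total → factor 4000/160 = 25
Step 2: 200 μL brought to 1000 μL → factor 1000/200 = 5
Step 3: 200 μL brought to 20 mL → factor 20000/200 = 100
Step 4: 20 μL + 100 μL = 120 μL total → factor 120/20 = 6
Overall dilution factor = 25 × 5 × 100 × 6 = 75000
Final = 1.00 μM / 75000 = 1.333 × 10^-5 μM = 0.0133 nM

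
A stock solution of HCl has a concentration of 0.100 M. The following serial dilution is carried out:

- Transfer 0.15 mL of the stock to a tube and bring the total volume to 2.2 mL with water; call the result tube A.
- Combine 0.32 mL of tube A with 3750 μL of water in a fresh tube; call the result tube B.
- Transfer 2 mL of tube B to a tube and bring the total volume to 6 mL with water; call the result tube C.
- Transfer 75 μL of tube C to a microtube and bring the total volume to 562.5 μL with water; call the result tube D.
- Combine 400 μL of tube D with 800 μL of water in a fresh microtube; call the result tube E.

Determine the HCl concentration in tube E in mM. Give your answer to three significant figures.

0.00794 mM

Step 1: 0.15 mL brought to 2.2 mL → factor 2.2/0.15 = 14.667
Step 2: 0.32 mL + 3750 μL = 4.07 mL total → factor 4.07/0.32 = 12.719
Step 3: 2 mL brought to 6 mL → factor 6/2 = 3
Step 4: 75 μL brought to 562.5 μL → factor 562.5/75 = 7.5
Step 5: 400 μL + 800 μL = 1200 μL total → factor 1200/400 = 3
Overall dilution factor = 14.667 × 12.719 × 3 × 7.5 × 3 = 12592
Final = 0.100 M / 12592 = 7.942 × 10^-6 M = 0.00794 mM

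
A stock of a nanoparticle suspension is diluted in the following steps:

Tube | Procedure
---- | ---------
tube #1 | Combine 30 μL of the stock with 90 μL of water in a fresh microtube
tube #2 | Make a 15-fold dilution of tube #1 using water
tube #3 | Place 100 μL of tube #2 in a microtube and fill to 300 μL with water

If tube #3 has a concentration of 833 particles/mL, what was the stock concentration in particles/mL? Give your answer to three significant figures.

Step 1: 30 μL + 90 μL = 120 μL total → factor 120/30 = 4
Step 2: 15-fold → factor 15
Step 3: 100 μL brought to 300 μL → factor 300/100 = 3
Overall dilution factor = 4 × 15 × 3 = 180
Stock = 833 particles/mL × 180 = 1.50 × 10^5 particles/mL

1.50 × 10^5 particles/mL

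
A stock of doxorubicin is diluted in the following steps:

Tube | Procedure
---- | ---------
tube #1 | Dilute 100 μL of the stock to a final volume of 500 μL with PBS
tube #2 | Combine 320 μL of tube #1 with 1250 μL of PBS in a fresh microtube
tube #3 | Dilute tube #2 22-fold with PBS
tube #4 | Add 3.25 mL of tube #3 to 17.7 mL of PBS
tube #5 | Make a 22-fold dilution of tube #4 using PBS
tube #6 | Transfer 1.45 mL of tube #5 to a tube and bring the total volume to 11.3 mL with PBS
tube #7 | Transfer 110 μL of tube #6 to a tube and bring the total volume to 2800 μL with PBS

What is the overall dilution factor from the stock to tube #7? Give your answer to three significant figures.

Step 1: 100 μL brought to 500 μL → factor 500/100 = 5
Step 2: 320 μL + 1250 μL = 1570 μL total → factor 1570/320 = 4.9062
Step 3: 22-fold → factor 22
Step 4: 3.25 mL + 17.7 mL = 20.95 mL total → factor 20.95/3.25 = 6.4462
Step 5: 22-fold → factor 22
Step 6: 1.45 mL brought to 11.3 mL → factor 11.3/1.45 = 7.7931
Step 7: 110 μL brought to 2800 μL → factor 2800/110 = 25.455
Overall dilution factor = 5 × 4.9062 × 22 × 6.4462 × 22 × 7.7931 × 25.455 = 1.5182 × 10^7

1.52 × 10^7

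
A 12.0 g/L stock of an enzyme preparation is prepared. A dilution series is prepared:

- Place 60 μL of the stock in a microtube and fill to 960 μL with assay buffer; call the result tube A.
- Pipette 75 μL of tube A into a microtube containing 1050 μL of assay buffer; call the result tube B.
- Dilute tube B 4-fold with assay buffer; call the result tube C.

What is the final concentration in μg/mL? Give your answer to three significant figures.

Step 1: 60 μL brought to 960 μL → factor 960/60 = 16
Step 2: 75 μL + 1050 μL = 1125 μL total → factor 1125/75 = 15
Step 3: 4-fold → factor 4
Overall dilution factor = 16 × 15 × 4 = 960
Final = 12.0 g/L / 960 = 0.01250 g/L = 12.5 μg/mL

12.5 μg/mL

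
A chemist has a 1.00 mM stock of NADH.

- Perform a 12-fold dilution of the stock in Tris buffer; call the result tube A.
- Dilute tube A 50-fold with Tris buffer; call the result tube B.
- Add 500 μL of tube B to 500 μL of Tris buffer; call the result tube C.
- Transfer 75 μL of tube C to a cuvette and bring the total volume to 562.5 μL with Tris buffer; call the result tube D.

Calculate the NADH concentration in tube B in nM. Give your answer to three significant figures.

1.67 × 10^3 nM

Step 1: 12-fold → factor 12
Step 2: 50-fold → factor 50
Dilution factor through tube B = 12 × 50 = 600
[tube B] = 1.00 mM / 600 = 0.001667 mM = 1.67 × 10^3 nM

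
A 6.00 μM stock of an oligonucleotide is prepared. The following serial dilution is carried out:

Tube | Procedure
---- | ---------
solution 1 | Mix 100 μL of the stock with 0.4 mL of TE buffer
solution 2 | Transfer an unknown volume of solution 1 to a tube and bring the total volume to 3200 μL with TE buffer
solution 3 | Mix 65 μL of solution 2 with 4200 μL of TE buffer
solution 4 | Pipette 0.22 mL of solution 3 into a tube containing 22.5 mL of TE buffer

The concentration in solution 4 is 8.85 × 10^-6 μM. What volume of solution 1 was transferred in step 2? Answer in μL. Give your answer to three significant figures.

160 μL

Step 1: 100 μL + 0.4 mL = 500 μL total → factor 500/100 = 5
Step 2: v brought to 3200 μL → factor = 3200 μL/v
Step 3: 65 μL + 4200 μL = 4265 μL total → factor 4265/65 = 65.615
Step 4: 0.22 mL + 22.5 mL = 22.72 mL total → factor 22.72/0.22 = 103.27
Product of known-step factors = 33881
Overall factor = 6.00 μM / (8.85 × 10^-6 μM) = 6.7797 × 10^5
Step-2 factor = 6.7797 × 10^5 / 33881 = 20.01
v = 3200 μL / 20.01 = 160 μL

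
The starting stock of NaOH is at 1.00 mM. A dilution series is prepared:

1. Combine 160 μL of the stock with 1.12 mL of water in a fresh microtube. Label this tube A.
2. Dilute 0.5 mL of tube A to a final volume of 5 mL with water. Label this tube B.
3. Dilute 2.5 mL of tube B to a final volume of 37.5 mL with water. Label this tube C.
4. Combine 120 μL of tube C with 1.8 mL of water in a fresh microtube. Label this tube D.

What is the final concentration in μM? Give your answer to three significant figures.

0.0521 μM

Step 1: 160 μL + 1.12 mL = 1280 μL total → factor 1280/160 = 8
Step 2: 0.5 mL brought to 5 mL → factor 5/0.5 = 10
Step 3: 2.5 mL brought to 37.5 mL → factor 37.5/2.5 = 15
Step 4: 120 μL + 1.8 mL = 1920 μL total → factor 1920/120 = 16
Overall dilution factor = 8 × 10 × 15 × 16 = 19200
Final = 1.00 mM / 19200 = 5.208 × 10^-5 mM = 0.0521 μM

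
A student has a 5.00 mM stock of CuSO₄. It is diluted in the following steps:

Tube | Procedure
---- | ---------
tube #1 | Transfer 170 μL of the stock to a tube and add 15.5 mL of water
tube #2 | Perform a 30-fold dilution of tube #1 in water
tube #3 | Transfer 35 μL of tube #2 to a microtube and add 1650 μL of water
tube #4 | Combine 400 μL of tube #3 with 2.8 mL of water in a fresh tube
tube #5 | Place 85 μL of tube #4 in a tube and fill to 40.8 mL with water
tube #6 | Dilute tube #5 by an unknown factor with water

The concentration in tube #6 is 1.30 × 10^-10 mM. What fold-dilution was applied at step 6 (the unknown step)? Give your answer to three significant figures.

75.2-fold

Step 1: 170 μL + 15.5 mL = 15670 μL total → factor 15670/170 = 92.176
Step 2: 30-fold → factor 30
Step 3: 35 μL + 1650 μL = 1685 μL total → factor 1685/35 = 48.143
Step 4: 400 μL + 2.8 mL = 3200 μL total → factor 3200/400 = 8
Step 5: 85 μL brought to 40.8 mL → factor 40800/85 = 480
Step 6: unknown factor x
Product of known-step factors = 5.1122 × 10^8
Overall factor = 5.00 mM / (1.30 × 10^-10 mM) = 3.8462 × 10^10
x = 3.8462 × 10^10 / 5.1122 × 10^8 = 75.2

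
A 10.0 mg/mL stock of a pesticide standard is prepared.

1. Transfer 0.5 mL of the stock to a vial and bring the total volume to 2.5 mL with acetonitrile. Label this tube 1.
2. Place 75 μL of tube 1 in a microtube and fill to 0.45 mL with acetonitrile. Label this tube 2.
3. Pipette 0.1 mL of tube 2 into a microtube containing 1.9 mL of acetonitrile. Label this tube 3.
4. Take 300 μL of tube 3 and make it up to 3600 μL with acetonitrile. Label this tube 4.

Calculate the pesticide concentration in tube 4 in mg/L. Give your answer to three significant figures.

1.39 mg/L

Step 1: 0.5 mL brought to 2.5 mL → factor 2.5/0.5 = 5
Step 2: 75 μL brought to 0.45 mL → factor 450/75 = 6
Step 3: 0.1 mL + 1.9 mL = 2 mL total → factor 2/0.1 = 20
Step 4: 300 μL brought to 3600 μL → factor 3600/300 = 12
Dilution factor through tube 4 = 5 × 6 × 20 × 12 = 7200
[tube 4] = 10.0 mg/mL / 7200 = 0.001389 mg/mL = 1.39 mg/L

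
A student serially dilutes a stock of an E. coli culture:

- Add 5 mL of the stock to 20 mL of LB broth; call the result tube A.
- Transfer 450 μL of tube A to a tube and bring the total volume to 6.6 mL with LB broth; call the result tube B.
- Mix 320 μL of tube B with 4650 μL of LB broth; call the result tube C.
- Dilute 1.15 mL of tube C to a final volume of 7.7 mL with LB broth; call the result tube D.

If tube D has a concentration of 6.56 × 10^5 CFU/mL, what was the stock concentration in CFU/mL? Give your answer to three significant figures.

Step 1: 5 mL + 20 mL = 25 mL total → factor 25/5 = 5
Step 2: 450 μL brought to 6.6 mL → factor 6600/450 = 14.667
Step 3: 320 μL + 4650 μL = 4970 μL total → factor 4970/320 = 15.531
Step 4: 1.15 mL brought to 7.7 mL → factor 7.7/1.15 = 6.6957
Overall dilution factor = 5 × 14.667 × 15.531 × 6.6957 = 7626.1
Stock = 6.56 × 10^5 CFU/mL × 7626.1 = 5.00 × 10^9 CFU/mL

5.00 × 10^9 CFU/mL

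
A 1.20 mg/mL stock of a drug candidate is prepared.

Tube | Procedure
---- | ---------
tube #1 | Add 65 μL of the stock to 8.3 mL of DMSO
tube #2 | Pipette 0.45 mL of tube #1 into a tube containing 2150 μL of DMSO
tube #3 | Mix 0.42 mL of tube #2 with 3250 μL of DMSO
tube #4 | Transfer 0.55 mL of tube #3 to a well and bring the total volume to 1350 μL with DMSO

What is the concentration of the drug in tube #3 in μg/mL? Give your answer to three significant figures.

Step 1: 65 μL + 8.3 mL = 8365 μL total → factor 8365/65 = 128.69
Step 2: 0.45 mL + 2150 μL = 2.6 mL total → factor 2.6/0.45 = 5.7778
Step 3: 0.42 mL + 3250 μL = 3.67 mL total → factor 3.67/0.42 = 8.7381
Dilution factor through tube #3 = 128.69 × 5.7778 × 8.7381 = 6497.3
[tube #3] = 1.20 mg/mL / 6497.3 = 0.0001847 mg/mL = 0.185 μg/mL

0.185 μg/mL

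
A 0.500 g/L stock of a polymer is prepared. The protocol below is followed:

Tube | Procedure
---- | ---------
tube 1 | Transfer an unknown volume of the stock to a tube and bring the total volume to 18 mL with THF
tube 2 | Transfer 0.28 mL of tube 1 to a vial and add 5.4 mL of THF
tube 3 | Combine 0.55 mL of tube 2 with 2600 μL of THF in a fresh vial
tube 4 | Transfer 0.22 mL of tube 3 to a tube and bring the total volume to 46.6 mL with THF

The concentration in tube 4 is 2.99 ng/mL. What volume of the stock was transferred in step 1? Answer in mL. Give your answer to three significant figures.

2.65 mL

Step 1: v brought to 18 mL → factor = 18 mL/v
Step 2: 0.28 mL + 5.4 mL = 5.68 mL total → factor 5.68/0.28 = 20.286
Step 3: 0.55 mL + 2600 μL = 3.15 mL total → factor 3.15/0.55 = 5.7273
Step 4: 0.22 mL brought to 46.6 mL → factor 46.6/0.22 = 211.82
Product of known-step factors = 24609
Overall factor = 0.500 g/L / (2.99 ng/mL) = 1.6722 × 10^5
Step-1 factor = 1.6722 × 10^5 / 24609 = 6.7951
v = 18 mL / 6.7951 = 2.65 mL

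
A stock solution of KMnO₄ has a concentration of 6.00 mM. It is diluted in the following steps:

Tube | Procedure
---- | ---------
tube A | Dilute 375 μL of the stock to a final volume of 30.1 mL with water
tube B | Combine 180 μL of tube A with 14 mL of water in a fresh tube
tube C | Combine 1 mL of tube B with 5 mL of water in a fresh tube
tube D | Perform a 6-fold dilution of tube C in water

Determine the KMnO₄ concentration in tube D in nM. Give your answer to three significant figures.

26.4 nM

Step 1: 375 μL brought to 30.1 mL → factor 30100/375 = 80.267
Step 2: 180 μL + 14 mL = 14180 μL total → factor 14180/180 = 78.778
Step 3: 1 mL + 5 mL = 6 mL total → factor 6/1 = 6
Step 4: 6-fold → factor 6
Overall dilution factor = 80.267 × 78.778 × 6 × 6 = 2.2764 × 10^5
Final = 6.00 mM / 2.2764 × 10^5 = 2.636 × 10^-5 mM = 26.4 nM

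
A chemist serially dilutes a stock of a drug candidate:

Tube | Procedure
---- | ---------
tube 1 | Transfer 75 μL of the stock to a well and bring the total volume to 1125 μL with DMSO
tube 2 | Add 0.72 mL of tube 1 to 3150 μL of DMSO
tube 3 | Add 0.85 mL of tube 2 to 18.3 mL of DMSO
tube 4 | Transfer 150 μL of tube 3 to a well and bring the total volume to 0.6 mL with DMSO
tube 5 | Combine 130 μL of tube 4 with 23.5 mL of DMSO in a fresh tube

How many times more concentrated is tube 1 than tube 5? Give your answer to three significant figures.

Step 1: 75 μL brought to 1125 μL → factor 1125/75 = 15
Step 2: 0.72 mL + 3150 μL = 3.87 mL total → factor 3.87/0.72 = 5.375
Step 3: 0.85 mL + 18.3 mL = 19.15 mL total → factor 19.15/0.85 = 22.529
Step 4: 150 μL brought to 0.6 mL → factor 600/150 = 4
Step 5: 130 μL + 23.5 mL = 23630 μL total → factor 23630/130 = 181.77
Dilution factor to tube 1 = 15; to tube 5 = 1.3207 × 10^6
[tube 1]/[tube 5] = (factor to tube 5)/(factor to tube 1) = 1.3207 × 10^6/15 = 8.80 × 10^4

8.80 × 10^4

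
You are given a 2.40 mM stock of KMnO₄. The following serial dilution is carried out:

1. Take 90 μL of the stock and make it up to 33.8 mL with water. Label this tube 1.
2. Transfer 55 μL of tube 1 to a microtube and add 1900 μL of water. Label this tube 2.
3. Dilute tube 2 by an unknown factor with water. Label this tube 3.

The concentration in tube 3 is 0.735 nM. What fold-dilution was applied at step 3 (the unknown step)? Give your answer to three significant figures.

Step 1: 90 μL brought to 33.8 mL → factor 33800/90 = 375.56
Step 2: 55 μL + 1900 μL = 1955 μL total → factor 1955/55 = 35.545
Step 3: unknown factor x
Product of known-step factors = 13349
Overall factor = 2.40 mM / (0.735 nM) = 3.2653 × 10^6
x = 3.2653 × 10^6 / 13349 = 245

245-fold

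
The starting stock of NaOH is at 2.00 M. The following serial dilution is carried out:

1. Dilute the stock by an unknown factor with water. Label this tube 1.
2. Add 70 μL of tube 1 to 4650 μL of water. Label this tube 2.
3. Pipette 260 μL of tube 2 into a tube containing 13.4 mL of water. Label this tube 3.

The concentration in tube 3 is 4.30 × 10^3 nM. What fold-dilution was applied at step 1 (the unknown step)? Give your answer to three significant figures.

Step 1: unknown factor x
Step 2: 70 μL + 4650 μL = 4720 μL total → factor 4720/70 = 67.429
Step 3: 260 μL + 13.4 mL = 13660 μL total → factor 13660/260 = 52.538
Product of known-step factors = 3542.6
Overall factor = 2.00 M / (4.30 × 10^3 nM) = 4.6512 × 10^5
x = 4.6512 × 10^5 / 3542.6 = 131

131-fold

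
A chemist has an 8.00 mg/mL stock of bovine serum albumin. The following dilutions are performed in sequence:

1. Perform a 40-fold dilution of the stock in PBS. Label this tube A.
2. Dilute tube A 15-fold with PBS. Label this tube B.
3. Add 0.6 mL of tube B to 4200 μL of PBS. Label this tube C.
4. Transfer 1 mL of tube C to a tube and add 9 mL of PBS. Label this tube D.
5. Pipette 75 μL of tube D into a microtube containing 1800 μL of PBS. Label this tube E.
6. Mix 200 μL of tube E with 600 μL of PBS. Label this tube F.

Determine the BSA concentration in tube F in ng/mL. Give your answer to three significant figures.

Step 1: 40-fold → factor 40
Step 2: 15-fold → factor 15
Step 3: 0.6 mL + 4200 μL = 4.8 mL total → factor 4.8/0.6 = 8
Step 4: 1 mL + 9 mL = 10 mL total → factor 10/1 = 10
Step 5: 75 μL + 1800 μL = 1875 μL total → factor 1875/75 = 25
Step 6: 200 μL + 600 μL = 800 μL total → factor 800/200 = 4
Overall dilution factor = 40 × 15 × 8 × 10 × 25 × 4 = 4.8 × 10^6
Final = 8.00 mg/mL / 4.8 × 10^6 = 1.667 × 10^-6 mg/mL = 1.67 ng/mL

1.67 ng/mL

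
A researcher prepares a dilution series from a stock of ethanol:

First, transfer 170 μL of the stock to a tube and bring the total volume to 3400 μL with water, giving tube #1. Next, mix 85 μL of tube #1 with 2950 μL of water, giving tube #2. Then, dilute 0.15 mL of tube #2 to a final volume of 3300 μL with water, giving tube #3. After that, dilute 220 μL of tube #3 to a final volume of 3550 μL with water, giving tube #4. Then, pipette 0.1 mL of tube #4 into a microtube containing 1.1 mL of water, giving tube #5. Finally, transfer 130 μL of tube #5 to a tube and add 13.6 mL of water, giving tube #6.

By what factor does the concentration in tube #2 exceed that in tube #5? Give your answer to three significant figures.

Step 1: 170 μL brought to 3400 μL → factor 3400/170 = 20
Step 2: 85 μL + 2950 μL = 3035 μL total → factor 3035/85 = 35.706
Step 3: 0.15 mL brought to 3300 μL → factor 3.3/0.15 = 22
Step 4: 220 μL brought to 3550 μL → factor 3550/220 = 16.136
Step 5: 0.1 mL + 1.1 mL = 1.2 mL total → factor 1.2/0.1 = 12
Dilution factor to tube #2 = 714.12; to tube #5 = 3.0421 × 10^6
[tube #2]/[tube #5] = (factor to tube #5)/(factor to tube #2) = 3.0421 × 10^6/714.12 = 4.26 × 10^3

4.26 × 10^3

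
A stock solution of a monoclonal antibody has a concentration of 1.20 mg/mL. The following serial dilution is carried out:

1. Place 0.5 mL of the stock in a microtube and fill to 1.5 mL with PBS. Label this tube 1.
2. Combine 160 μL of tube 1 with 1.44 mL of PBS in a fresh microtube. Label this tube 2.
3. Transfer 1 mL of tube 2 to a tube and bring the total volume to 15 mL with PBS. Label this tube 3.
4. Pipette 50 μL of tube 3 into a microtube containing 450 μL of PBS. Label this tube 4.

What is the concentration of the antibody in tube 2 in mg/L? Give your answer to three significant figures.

40.0 mg/L

Step 1: 0.5 mL brought to 1.5 mL → factor 1.5/0.5 = 3
Step 2: 160 μL + 1.44 mL = 1600 μL total → factor 1600/160 = 10
Dilution factor through tube 2 = 3 × 10 = 30
[tube 2] = 1.20 mg/mL / 30 = 0.04000 mg/mL = 40.0 mg/L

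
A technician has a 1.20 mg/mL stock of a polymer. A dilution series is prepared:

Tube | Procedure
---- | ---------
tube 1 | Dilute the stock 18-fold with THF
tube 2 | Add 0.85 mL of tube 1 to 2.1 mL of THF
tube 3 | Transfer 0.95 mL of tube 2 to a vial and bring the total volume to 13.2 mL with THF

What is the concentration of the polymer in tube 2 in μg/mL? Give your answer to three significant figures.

Step 1: 18-fold → factor 18
Step 2: 0.85 mL + 2.1 mL = 2.95 mL total → factor 2.95/0.85 = 3.4706
Dilution factor through tube 2 = 18 × 3.4706 = 62.471
[tube 2] = 1.20 mg/mL / 62.471 = 0.01921 mg/mL = 19.2 μg/mL

19.2 μg/mL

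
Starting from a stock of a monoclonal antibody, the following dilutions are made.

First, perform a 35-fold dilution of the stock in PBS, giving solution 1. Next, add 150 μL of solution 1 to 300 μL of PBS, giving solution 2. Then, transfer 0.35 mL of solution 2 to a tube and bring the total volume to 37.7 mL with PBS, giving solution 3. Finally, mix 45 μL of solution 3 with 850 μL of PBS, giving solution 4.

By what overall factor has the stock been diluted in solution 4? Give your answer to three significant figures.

Step 1: 35-fold → factor 35
Step 2: 150 μL + 300 μL = 450 μL total → factor 450/150 = 3
Step 3: 0.35 mL brought to 37.7 mL → factor 37.7/0.35 = 107.71
Step 4: 45 μL + 850 μL = 895 μL total → factor 895/45 = 19.889
Overall dilution factor = 35 × 3 × 107.71 × 19.889 = 2.2494 × 10^5

2.25 × 10^5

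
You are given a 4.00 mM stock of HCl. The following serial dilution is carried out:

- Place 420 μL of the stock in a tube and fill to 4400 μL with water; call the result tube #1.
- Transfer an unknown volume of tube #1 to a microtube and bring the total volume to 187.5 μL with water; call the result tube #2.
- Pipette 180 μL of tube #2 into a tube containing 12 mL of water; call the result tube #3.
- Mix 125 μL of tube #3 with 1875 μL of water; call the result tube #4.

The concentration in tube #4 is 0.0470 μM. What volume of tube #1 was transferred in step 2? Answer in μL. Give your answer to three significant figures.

25.0 μL

Step 1: 420 μL brought to 4400 μL → factor 4400/420 = 10.476
Step 2: v brought to 187.5 μL → factor = 187.5 μL/v
Step 3: 180 μL + 12 mL = 12180 μL total → factor 12180/180 = 67.667
Step 4: 125 μL + 1875 μL = 2000 μL total → factor 2000/125 = 16
Product of known-step factors = 11342
Overall factor = 4.00 mM / (0.0470 μM) = 85106
Step-2 factor = 85106 / 11342 = 7.5035
v = 187.5 μL / 7.5035 = 25.0 μL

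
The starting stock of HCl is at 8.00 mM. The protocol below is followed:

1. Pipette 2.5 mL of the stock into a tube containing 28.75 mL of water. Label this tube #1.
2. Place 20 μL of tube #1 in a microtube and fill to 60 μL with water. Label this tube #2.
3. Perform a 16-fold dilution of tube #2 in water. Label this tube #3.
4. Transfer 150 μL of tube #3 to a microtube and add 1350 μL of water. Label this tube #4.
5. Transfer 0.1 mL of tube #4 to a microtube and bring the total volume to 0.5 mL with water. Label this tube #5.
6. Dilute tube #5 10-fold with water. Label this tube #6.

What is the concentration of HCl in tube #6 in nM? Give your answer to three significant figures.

Step 1: 2.5 mL + 28.75 mL = 31.25 mL total → factor 31.25/2.5 = 12.5
Step 2: 20 μL brought to 60 μL → factor 60/20 = 3
Step 3: 16-fold → factor 16
Step 4: 150 μL + 1350 μL = 1500 μL total → factor 1500/150 = 10
Step 5: 0.1 mL brought to 0.5 mL → factor 0.5/0.1 = 5
Step 6: 10-fold → factor 10
Overall dilution factor = 12.5 × 3 × 16 × 10 × 5 × 10 = 3 × 10^5
Final = 8.00 mM / 3 × 10^5 = 2.667 × 10^-5 mM = 26.7 nM

26.7 nM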